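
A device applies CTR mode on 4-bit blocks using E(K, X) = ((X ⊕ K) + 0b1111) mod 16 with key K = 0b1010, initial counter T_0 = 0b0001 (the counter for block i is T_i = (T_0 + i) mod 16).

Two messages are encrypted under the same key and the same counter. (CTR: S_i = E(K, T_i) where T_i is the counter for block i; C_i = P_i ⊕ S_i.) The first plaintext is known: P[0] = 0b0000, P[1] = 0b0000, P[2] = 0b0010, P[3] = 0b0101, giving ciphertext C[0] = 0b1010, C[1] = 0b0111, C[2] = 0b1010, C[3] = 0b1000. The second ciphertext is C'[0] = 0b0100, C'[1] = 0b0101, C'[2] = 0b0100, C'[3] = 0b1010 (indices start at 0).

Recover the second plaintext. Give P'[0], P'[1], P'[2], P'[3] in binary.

P'[0] = 0b1110, P'[1] = 0b0010, P'[2] = 0b1100, P'[3] = 0b0111

In CTR with a reused counter, both messages share the same keystream S_i, so C_i ⊕ C'_i = P_i ⊕ P'_i and thus P'_i = P_i ⊕ C_i ⊕ C'_i.
P'[0]: 0b0000 ⊕ 0b1010 ⊕ 0b0100 = 0b1110.
P'[1]: 0b0000 ⊕ 0b0111 ⊕ 0b0101 = 0b0010.
P'[2]: 0b0010 ⊕ 0b1010 ⊕ 0b0100 = 0b1100.
P'[3]: 0b0101 ⊕ 0b1000 ⊕ 0b1010 = 0b0111.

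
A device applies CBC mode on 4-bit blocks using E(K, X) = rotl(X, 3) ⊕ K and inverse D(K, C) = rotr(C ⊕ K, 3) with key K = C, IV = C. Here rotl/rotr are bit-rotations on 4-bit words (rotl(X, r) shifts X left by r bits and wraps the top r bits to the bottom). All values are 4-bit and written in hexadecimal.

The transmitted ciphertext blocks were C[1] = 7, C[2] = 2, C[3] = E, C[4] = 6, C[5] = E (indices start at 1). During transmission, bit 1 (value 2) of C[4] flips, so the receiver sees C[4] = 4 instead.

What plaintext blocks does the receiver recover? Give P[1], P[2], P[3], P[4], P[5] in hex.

P[1] = B, P[2] = A, P[3] = 6, P[4] = F, P[5] = 0

CBC decryption: P_i = D(K, C_i) ⊕ C_{i−1}, with C_{0} = IV.
Only C[4] changed, to 4. In CBC, a change in C_i garbles P_i and flips the same bit in P_{i+1}. Decrypting the received ciphertext:
P[1]: D(K, 7) = 7; 7 ⊕ C = B.
P[2]: D(K, 2) = D; D ⊕ 7 = A.
P[3]: D(K, E) = 4; 4 ⊕ 2 = 6.
P[4]: D(K, 4) = 1; 1 ⊕ E = F.
P[5]: D(K, E) = 4; 4 ⊕ 4 = 0.
Blocks that differ from the original plaintext: P[4], P[5].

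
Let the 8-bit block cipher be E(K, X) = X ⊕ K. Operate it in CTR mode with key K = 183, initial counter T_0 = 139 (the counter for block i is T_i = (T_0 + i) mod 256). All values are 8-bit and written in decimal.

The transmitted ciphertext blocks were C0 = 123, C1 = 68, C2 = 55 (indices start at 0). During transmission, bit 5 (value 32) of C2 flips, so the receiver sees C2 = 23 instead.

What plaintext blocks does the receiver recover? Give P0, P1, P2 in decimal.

CTR decryption: S_i = E(K, T_i) where T_i is the counter for block i; P_i = C_i ⊕ S_i.
Only C2 changed, to 23. In CTR, a change in C_i flips the same bit in P_i only; the keystream is unaffected. Decrypting the received ciphertext:
P0: T = 139, S = E(K, T) = 60; 123 ⊕ 60 = 71.
P1: T = 140, S = E(K, T) = 59; 68 ⊕ 59 = 127.
P2: T = 141, S = E(K, T) = 58; 23 ⊕ 58 = 45.
Blocks that differ from the original plaintext: P2.

P0 = 71, P1 = 127, P2 = 45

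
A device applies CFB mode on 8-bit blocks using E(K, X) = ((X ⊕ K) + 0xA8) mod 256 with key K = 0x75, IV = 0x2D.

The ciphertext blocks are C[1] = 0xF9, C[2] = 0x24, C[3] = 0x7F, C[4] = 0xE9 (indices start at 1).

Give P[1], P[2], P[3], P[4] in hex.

P[1] = 0xF9, P[2] = 0x10, P[3] = 0x86, P[4] = 0x5B

CFB decryption: P_i = C_i ⊕ E(K, C_{i−1}), with C_{0} = IV.
P[1]: E(K, 0x2D) = 0x00; 0xF9 ⊕ 0x00 = 0xF9.
P[2]: E(K, 0xF9) = 0x34; 0x24 ⊕ 0x34 = 0x10.
P[3]: E(K, 0x24) = 0xF9; 0x7F ⊕ 0xF9 = 0x86.
P[4]: E(K, 0x7F) = 0xB2; 0xE9 ⊕ 0xB2 = 0x5B.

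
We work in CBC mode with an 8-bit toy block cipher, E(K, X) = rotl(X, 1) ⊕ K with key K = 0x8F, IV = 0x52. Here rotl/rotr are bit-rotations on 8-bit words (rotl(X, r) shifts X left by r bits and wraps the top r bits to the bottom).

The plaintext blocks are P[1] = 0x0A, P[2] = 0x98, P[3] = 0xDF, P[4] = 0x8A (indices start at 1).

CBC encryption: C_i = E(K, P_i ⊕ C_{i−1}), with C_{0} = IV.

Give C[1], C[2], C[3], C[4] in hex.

C[1]: P[1] ⊕ 0x52 = 0x58; E(K, 0x58) = 0x3F.
C[2]: P[2] ⊕ 0x3F = 0xA7; E(K, 0xA7) = 0xC0.
C[3]: P[3] ⊕ 0xC0 = 0x1F; E(K, 0x1F) = 0xB1.
C[4]: P[4] ⊕ 0xB1 = 0x3B; E(K, 0x3B) = 0xF9.

C[1] = 0x3F, C[2] = 0xC0, C[3] = 0xB1, C[4] = 0xF9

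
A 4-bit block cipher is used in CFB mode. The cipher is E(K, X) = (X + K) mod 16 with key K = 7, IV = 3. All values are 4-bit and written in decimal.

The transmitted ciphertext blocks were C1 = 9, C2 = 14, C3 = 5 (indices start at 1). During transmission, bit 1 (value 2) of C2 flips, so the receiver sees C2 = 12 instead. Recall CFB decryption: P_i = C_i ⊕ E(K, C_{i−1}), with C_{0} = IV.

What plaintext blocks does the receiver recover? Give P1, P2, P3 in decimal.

Only C2 changed, to 12. In CFB, a change in C_i flips the same bit in P_i and garbles P_{i+1}. Decrypting the received ciphertext:
P1: E(K, 3) = 10; 9 ⊕ 10 = 3.
P2: E(K, 9) = 0; 12 ⊕ 0 = 12.
P3: E(K, 12) = 3; 5 ⊕ 3 = 6.
Blocks that differ from the original plaintext: P2, P3.

P1 = 3, P2 = 12, P3 = 6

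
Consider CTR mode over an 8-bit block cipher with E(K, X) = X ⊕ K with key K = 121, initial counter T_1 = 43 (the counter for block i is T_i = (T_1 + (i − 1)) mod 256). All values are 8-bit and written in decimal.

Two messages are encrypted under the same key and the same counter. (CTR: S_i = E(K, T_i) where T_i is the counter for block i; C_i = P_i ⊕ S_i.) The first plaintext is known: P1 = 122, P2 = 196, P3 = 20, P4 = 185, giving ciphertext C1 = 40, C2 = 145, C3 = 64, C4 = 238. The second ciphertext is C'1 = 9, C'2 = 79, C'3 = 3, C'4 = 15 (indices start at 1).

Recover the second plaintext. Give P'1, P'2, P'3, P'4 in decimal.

In CTR with a reused counter, both messages share the same keystream S_i, so C_i ⊕ C'_i = P_i ⊕ P'_i and thus P'_i = P_i ⊕ C_i ⊕ C'_i.
P'1: 122 ⊕ 40 ⊕ 9 = 91.
P'2: 196 ⊕ 145 ⊕ 79 = 26.
P'3: 20 ⊕ 64 ⊕ 3 = 87.
P'4: 185 ⊕ 238 ⊕ 15 = 88.

P'1 = 91, P'2 = 26, P'3 = 87, P'4 = 88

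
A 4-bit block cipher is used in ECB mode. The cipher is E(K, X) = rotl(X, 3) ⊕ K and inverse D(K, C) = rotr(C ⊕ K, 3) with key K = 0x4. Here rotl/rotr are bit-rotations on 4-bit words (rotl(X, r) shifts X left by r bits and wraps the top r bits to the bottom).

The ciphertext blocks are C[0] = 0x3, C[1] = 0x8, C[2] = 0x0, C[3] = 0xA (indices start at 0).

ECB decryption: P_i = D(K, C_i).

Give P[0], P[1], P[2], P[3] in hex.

P[0]: D(K, 0x3) = 0xE.
P[1]: D(K, 0x8) = 0x9.
P[2]: D(K, 0x0) = 0x8.
P[3]: D(K, 0xA) = 0xD.

P[0] = 0xE, P[1] = 0x9, P[2] = 0x8, P[3] = 0xD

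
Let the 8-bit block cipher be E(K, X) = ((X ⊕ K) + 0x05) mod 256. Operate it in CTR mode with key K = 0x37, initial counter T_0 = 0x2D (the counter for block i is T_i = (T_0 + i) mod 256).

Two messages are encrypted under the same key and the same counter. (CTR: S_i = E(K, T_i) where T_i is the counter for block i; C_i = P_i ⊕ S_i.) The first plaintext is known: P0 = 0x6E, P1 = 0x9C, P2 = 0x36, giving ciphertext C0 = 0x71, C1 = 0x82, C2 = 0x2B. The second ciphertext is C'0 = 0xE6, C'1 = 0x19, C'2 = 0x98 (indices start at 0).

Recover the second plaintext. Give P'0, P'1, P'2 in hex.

In CTR with a reused counter, both messages share the same keystream S_i, so C_i ⊕ C'_i = P_i ⊕ P'_i and thus P'_i = P_i ⊕ C_i ⊕ C'_i.
P'0: 0x6E ⊕ 0x71 ⊕ 0xE6 = 0xF9.
P'1: 0x9C ⊕ 0x82 ⊕ 0x19 = 0x07.
P'2: 0x36 ⊕ 0x2B ⊕ 0x98 = 0x85.

P'0 = 0xF9, P'1 = 0x07, P'2 = 0x85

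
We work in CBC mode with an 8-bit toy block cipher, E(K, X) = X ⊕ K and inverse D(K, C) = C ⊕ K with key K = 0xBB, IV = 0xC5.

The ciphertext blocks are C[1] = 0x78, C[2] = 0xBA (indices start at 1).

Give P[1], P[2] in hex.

P[1] = 0x06, P[2] = 0x79

CBC decryption: P_i = D(K, C_i) ⊕ C_{i−1}, with C_{0} = IV.
P[1]: D(K, 0x78) = 0xC3; 0xC3 ⊕ 0xC5 = 0x06.
P[2]: D(K, 0xBA) = 0x01; 0x01 ⊕ 0x78 = 0x79.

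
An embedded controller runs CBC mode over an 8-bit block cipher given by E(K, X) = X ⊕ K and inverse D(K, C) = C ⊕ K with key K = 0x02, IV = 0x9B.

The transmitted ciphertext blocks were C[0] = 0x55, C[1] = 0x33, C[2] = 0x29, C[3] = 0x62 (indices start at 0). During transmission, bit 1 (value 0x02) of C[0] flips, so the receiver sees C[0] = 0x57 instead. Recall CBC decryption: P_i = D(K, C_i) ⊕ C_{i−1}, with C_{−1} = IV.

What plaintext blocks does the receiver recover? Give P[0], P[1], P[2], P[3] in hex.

P[0] = 0xCE, P[1] = 0x66, P[2] = 0x18, P[3] = 0x49

Only C[0] changed, to 0x57. In CBC, a change in C_i garbles P_i and flips the same bit in P_{i+1}. Decrypting the received ciphertext:
P[0]: D(K, 0x57) = 0x55; 0x55 ⊕ 0x9B = 0xCE.
P[1]: D(K, 0x33) = 0x31; 0x31 ⊕ 0x57 = 0x66.
P[2]: D(K, 0x29) = 0x2B; 0x2B ⊕ 0x33 = 0x18.
P[3]: D(K, 0x62) = 0x60; 0x60 ⊕ 0x29 = 0x49.
Blocks that differ from the original plaintext: P[0], P[1].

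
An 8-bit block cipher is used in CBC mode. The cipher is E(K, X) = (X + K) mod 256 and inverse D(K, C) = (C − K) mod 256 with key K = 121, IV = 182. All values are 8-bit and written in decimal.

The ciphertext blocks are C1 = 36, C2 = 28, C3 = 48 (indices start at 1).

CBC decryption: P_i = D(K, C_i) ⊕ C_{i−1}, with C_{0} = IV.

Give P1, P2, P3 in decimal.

P1 = 29, P2 = 135, P3 = 171

P1: D(K, 36) = 171; 171 ⊕ 182 = 29.
P2: D(K, 28) = 163; 163 ⊕ 36 = 135.
P3: D(K, 48) = 183; 183 ⊕ 28 = 171.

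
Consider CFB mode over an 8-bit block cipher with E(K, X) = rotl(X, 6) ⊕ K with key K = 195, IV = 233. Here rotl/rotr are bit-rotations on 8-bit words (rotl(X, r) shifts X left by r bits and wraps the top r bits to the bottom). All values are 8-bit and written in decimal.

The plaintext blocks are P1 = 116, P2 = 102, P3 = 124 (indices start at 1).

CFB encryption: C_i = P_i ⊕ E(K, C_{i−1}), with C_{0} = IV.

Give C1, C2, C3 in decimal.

C1: E(K, 233) = 185; 116 ⊕ 185 = 205.
C2: E(K, 205) = 176; 102 ⊕ 176 = 214.
C3: E(K, 214) = 118; 124 ⊕ 118 = 10.

C1 = 205, C2 = 214, C3 = 10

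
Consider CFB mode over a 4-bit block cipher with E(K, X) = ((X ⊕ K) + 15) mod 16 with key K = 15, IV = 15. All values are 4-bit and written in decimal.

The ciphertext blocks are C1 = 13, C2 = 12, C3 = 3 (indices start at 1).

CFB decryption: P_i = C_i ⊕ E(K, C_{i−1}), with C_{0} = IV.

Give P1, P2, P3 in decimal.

P1 = 2, P2 = 13, P3 = 1

P1: E(K, 15) = 15; 13 ⊕ 15 = 2.
P2: E(K, 13) = 1; 12 ⊕ 1 = 13.
P3: E(K, 12) = 2; 3 ⊕ 2 = 1.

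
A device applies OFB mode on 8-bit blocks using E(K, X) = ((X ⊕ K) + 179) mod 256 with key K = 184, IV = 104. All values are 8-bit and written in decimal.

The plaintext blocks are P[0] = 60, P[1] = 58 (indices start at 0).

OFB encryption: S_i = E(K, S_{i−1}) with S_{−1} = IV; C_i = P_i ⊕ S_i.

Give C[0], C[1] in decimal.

C[0]: S = E(K, 104) = 131; 60 ⊕ 131 = 191.
C[1]: S = E(K, 131) = 238; 58 ⊕ 238 = 212.

C[0] = 191, C[1] = 212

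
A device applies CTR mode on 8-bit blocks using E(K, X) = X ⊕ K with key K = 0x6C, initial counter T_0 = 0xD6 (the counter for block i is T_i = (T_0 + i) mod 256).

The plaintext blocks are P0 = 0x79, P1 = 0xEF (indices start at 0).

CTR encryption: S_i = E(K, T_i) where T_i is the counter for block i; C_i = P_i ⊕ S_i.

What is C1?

C1 = 0x54

C0: T = 0xD6, S = E(K, T) = 0xBA; 0x79 ⊕ 0xBA = 0xC3.
C1: T = 0xD7, S = E(K, T) = 0xBB; 0xEF ⊕ 0xBB = 0x54.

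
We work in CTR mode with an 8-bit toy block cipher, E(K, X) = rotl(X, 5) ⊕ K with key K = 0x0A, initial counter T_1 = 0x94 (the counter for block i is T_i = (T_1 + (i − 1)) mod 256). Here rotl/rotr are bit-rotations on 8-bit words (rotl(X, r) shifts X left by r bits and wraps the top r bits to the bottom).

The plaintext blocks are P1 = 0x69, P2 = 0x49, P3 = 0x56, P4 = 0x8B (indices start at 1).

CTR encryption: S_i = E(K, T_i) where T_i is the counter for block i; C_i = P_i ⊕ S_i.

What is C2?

C2 = 0xF1

C1: T = 0x94, S = E(K, T) = 0x98; 0x69 ⊕ 0x98 = 0xF1.
C2: T = 0x95, S = E(K, T) = 0xB8; 0x49 ⊕ 0xB8 = 0xF1.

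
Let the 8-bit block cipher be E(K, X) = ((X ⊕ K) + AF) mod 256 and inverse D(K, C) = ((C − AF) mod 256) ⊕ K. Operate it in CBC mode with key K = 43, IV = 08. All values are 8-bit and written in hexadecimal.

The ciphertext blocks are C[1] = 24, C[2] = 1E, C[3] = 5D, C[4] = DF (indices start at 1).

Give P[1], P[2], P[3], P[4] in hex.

CBC decryption: P_i = D(K, C_i) ⊕ C_{i−1}, with C_{0} = IV.
P[1]: D(K, 24) = 36; 36 ⊕ 08 = 3E.
P[2]: D(K, 1E) = 2C; 2C ⊕ 24 = 08.
P[3]: D(K, 5D) = ED; ED ⊕ 1E = F3.
P[4]: D(K, DF) = 73; 73 ⊕ 5D = 2E.

P[1] = 3E, P[2] = 08, P[3] = F3, P[4] = 2E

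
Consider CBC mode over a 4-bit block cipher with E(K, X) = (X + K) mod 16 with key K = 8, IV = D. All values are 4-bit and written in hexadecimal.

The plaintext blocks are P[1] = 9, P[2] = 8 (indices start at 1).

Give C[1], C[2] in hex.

CBC encryption: C_i = E(K, P_i ⊕ C_{i−1}), with C_{0} = IV.
C[1]: P[1] ⊕ D = 4; E(K, 4) = C.
C[2]: P[2] ⊕ C = 4; E(K, 4) = C.

C[1] = C, C[2] = C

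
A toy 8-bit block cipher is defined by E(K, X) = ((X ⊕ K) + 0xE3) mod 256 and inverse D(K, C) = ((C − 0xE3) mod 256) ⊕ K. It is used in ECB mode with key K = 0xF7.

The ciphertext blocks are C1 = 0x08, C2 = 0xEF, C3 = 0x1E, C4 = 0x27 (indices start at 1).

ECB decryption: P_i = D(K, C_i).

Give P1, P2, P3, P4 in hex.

P1 = 0xD2, P2 = 0xFB, P3 = 0xCC, P4 = 0xB3

P1: D(K, 0x08) = 0xD2.
P2: D(K, 0xEF) = 0xFB.
P3: D(K, 0x1E) = 0xCC.
P4: D(K, 0x27) = 0xB3.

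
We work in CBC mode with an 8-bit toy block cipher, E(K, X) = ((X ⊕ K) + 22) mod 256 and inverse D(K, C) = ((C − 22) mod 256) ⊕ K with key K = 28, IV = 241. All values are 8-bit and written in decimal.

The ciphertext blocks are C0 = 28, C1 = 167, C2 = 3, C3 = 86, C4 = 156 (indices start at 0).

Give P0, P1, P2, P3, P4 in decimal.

CBC decryption: P_i = D(K, C_i) ⊕ C_{i−1}, with C_{−1} = IV.
P0: D(K, 28) = 26; 26 ⊕ 241 = 235.
P1: D(K, 167) = 141; 141 ⊕ 28 = 145.
P2: D(K, 3) = 241; 241 ⊕ 167 = 86.
P3: D(K, 86) = 92; 92 ⊕ 3 = 95.
P4: D(K, 156) = 154; 154 ⊕ 86 = 204.

P0 = 235, P1 = 145, P2 = 86, P3 = 95, P4 = 204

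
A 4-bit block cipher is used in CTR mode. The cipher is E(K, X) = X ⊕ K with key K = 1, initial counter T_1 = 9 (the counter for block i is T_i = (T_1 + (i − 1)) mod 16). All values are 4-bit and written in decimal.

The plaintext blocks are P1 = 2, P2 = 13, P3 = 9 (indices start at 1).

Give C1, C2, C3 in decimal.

CTR encryption: S_i = E(K, T_i) where T_i is the counter for block i; C_i = P_i ⊕ S_i.
C1: T = 9, S = E(K, T) = 8; 2 ⊕ 8 = 10.
C2: T = 10, S = E(K, T) = 11; 13 ⊕ 11 = 6.
C3: T = 11, S = E(K, T) = 10; 9 ⊕ 10 = 3.

C1 = 10, C2 = 6, C3 = 3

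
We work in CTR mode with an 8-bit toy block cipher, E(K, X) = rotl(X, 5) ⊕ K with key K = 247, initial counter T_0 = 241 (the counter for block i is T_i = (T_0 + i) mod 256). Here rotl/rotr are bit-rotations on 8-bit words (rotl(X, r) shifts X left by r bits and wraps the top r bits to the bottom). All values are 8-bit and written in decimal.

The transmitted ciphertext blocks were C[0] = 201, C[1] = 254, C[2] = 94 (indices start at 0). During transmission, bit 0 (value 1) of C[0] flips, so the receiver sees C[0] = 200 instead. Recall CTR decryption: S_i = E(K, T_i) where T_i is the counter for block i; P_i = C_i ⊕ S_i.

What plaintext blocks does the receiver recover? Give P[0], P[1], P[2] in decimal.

P[0] = 1, P[1] = 87, P[2] = 215

Only C[0] changed, to 200. In CTR, a change in C_i flips the same bit in P_i only; the keystream is unaffected. Decrypting the received ciphertext:
P[0]: T = 241, S = E(K, T) = 201; 200 ⊕ 201 = 1.
P[1]: T = 242, S = E(K, T) = 169; 254 ⊕ 169 = 87.
P[2]: T = 243, S = E(K, T) = 137; 94 ⊕ 137 = 215.
Blocks that differ from the original plaintext: P[0].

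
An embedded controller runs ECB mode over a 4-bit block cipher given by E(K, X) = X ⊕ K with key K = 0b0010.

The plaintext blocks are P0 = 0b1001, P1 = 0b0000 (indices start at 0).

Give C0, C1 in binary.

C0 = 0b1011, C1 = 0b0010

ECB encryption: C_i = E(K, P_i).
C0: E(K, 0b1001) = 0b1011.
C1: E(K, 0b0000) = 0b0010.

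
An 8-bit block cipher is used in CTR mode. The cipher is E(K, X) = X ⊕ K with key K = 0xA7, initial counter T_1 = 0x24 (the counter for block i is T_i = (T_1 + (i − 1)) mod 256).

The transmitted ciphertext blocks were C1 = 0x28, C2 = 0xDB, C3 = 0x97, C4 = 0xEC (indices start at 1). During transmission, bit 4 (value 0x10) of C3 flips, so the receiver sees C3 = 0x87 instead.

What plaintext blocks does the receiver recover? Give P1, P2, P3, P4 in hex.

CTR decryption: S_i = E(K, T_i) where T_i is the counter for block i; P_i = C_i ⊕ S_i.
Only C3 changed, to 0x87. In CTR, a change in C_i flips the same bit in P_i only; the keystream is unaffected. Decrypting the received ciphertext:
P1: T = 0x24, S = E(K, T) = 0x83; 0x28 ⊕ 0x83 = 0xAB.
P2: T = 0x25, S = E(K, T) = 0x82; 0xDB ⊕ 0x82 = 0x59.
P3: T = 0x26, S = E(K, T) = 0x81; 0x87 ⊕ 0x81 = 0x06.
P4: T = 0x27, S = E(K, T) = 0x80; 0xEC ⊕ 0x80 = 0x6C.
Blocks that differ from the original plaintext: P3.

P1 = 0xAB, P2 = 0x59, P3 = 0x06, P4 = 0x6C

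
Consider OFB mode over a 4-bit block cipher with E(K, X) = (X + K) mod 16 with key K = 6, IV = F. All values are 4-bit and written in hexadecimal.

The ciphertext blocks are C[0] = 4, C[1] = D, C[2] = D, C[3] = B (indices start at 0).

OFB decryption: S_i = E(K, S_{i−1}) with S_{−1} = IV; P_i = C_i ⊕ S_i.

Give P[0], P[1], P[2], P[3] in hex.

P[0] = 1, P[1] = 6, P[2] = C, P[3] = C

P[0]: S = E(K, F) = 5; 4 ⊕ 5 = 1.
P[1]: S = E(K, 5) = B; D ⊕ B = 6.
P[2]: S = E(K, B) = 1; D ⊕ 1 = C.
P[3]: S = E(K, 1) = 7; B ⊕ 7 = C.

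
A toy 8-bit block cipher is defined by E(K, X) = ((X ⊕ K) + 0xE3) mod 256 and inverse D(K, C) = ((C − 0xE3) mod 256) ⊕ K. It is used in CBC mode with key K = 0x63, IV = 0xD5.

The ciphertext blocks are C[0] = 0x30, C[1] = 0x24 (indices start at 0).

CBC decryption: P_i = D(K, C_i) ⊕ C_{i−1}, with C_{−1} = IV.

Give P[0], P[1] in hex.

P[0] = 0xFB, P[1] = 0x12

P[0]: D(K, 0x30) = 0x2E; 0x2E ⊕ 0xD5 = 0xFB.
P[1]: D(K, 0x24) = 0x22; 0x22 ⊕ 0x30 = 0x12.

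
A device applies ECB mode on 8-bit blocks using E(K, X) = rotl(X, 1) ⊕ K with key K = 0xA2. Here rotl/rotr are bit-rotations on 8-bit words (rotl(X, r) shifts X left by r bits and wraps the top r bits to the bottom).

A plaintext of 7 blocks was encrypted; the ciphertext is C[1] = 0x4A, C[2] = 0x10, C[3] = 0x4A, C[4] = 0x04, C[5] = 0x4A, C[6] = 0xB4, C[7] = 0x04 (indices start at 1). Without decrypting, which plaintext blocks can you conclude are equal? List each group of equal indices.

ECB encrypts each block independently with the same key, so equal ciphertext blocks imply equal plaintext blocks.
C[1] = C[3] = C[5] = 0x4A, so P[1] = P[3] = P[5].
C[4] = C[7] = 0x04, so P[4] = P[7].

P[1] = P[3] = P[5]; P[4] = P[7]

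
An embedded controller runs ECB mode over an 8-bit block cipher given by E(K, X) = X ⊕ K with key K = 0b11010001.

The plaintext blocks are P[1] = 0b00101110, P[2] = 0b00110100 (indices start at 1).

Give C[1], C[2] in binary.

ECB encryption: C_i = E(K, P_i).
C[1]: E(K, 0b00101110) = 0b11111111.
C[2]: E(K, 0b00110100) = 0b11100101.

C[1] = 0b11111111, C[2] = 0b11100101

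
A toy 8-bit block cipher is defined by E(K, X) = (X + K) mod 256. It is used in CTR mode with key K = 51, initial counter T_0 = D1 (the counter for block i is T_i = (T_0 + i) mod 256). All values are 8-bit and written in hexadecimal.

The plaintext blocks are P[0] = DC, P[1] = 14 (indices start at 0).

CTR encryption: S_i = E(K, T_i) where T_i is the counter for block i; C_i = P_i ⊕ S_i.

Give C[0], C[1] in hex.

C[0] = FE, C[1] = 37

C[0]: T = D1, S = E(K, T) = 22; DC ⊕ 22 = FE.
C[1]: T = D2, S = E(K, T) = 23; 14 ⊕ 23 = 37.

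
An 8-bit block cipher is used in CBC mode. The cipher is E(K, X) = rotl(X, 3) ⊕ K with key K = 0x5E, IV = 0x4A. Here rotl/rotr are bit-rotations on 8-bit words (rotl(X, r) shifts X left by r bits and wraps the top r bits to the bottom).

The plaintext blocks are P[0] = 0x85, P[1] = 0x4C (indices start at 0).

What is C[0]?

CBC encryption: C_i = E(K, P_i ⊕ C_{i−1}), with C_{−1} = IV.
C[0]: P[0] ⊕ 0x4A = 0xCF; E(K, 0xCF) = 0x20.

C[0] = 0x20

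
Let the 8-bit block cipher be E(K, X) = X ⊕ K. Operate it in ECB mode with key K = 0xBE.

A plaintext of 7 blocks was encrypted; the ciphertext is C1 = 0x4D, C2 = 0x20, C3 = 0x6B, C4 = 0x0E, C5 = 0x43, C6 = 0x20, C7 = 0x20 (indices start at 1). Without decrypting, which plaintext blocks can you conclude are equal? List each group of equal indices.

P2 = P6 = P7

ECB encrypts each block independently with the same key, so equal ciphertext blocks imply equal plaintext blocks.
C2 = C6 = C7 = 0x20, so P2 = P6 = P7.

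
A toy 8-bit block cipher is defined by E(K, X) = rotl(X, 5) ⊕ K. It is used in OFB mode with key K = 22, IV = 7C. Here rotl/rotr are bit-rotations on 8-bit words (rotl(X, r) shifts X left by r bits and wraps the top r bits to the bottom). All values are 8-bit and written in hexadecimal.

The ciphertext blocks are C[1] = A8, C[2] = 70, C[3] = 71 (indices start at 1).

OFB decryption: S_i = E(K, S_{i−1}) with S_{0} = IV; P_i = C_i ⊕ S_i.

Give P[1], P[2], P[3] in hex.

P[1] = 05, P[2] = E7, P[3] = A1

P[1]: S = E(K, 7C) = AD; A8 ⊕ AD = 05.
P[2]: S = E(K, AD) = 97; 70 ⊕ 97 = E7.
P[3]: S = E(K, 97) = D0; 71 ⊕ D0 = A1.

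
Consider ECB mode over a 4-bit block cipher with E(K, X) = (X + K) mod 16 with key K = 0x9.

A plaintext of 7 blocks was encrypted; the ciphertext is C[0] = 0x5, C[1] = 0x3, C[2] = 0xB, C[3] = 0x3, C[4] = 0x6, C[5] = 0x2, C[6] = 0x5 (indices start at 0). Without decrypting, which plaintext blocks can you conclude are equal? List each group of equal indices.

ECB encrypts each block independently with the same key, so equal ciphertext blocks imply equal plaintext blocks.
C[0] = C[6] = 0x5, so P[0] = P[6].
C[1] = C[3] = 0x3, so P[1] = P[3].

P[0] = P[6]; P[1] = P[3]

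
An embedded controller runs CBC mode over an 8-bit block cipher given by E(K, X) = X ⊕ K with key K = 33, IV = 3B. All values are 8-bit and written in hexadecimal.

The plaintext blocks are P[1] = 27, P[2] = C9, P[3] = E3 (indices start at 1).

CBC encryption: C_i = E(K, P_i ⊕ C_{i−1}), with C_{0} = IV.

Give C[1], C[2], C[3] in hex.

C[1]: P[1] ⊕ 3B = 1C; E(K, 1C) = 2F.
C[2]: P[2] ⊕ 2F = E6; E(K, E6) = D5.
C[3]: P[3] ⊕ D5 = 36; E(K, 36) = 05.

C[1] = 2F, C[2] = D5, C[3] = 05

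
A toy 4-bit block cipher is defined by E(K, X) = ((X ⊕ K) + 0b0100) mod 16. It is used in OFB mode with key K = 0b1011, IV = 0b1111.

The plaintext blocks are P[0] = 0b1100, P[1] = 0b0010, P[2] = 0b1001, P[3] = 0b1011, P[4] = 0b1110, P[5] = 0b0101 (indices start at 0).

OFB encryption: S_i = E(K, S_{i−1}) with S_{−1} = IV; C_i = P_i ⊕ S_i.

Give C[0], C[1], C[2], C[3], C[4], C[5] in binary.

C[0]: S = E(K, 0b1111) = 0b1000; 0b1100 ⊕ 0b1000 = 0b0100.
C[1]: S = E(K, 0b1000) = 0b0111; 0b0010 ⊕ 0b0111 = 0b0101.
C[2]: S = E(K, 0b0111) = 0b0000; 0b1001 ⊕ 0b0000 = 0b1001.
C[3]: S = E(K, 0b0000) = 0b1111; 0b1011 ⊕ 0b1111 = 0b0100.
C[4]: S = E(K, 0b1111) = 0b1000; 0b1110 ⊕ 0b1000 = 0b0110.
C[5]: S = E(K, 0b1000) = 0b0111; 0b0101 ⊕ 0b0111 = 0b0010.

C[0] = 0b0100, C[1] = 0b0101, C[2] = 0b1001, C[3] = 0b0100, C[4] = 0b0110, C[5] = 0b0010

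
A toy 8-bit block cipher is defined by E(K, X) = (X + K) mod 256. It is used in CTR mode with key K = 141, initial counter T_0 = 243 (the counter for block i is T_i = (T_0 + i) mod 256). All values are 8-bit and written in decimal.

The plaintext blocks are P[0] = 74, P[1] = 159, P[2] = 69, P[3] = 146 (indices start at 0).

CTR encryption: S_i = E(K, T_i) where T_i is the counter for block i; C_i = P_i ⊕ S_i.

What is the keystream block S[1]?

C[0]: T = 243, S = E(K, T) = 128; 74 ⊕ 128 = 202.
C[1]: T = 244, S = E(K, T) = 129; 159 ⊕ 129 = 30.
So S[1] = 129.

129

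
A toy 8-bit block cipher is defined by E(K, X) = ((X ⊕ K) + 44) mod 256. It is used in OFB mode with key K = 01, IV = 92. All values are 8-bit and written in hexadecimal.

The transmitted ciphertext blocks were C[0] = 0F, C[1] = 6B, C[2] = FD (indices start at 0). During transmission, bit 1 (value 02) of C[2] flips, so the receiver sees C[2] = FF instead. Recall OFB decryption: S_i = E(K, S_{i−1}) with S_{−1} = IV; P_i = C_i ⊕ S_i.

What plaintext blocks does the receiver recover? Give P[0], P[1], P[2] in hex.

P[0] = D8, P[1] = 71, P[2] = A0

Only C[2] changed, to FF. In OFB, a change in C_i flips the same bit in P_i only; the keystream is unaffected. Decrypting the received ciphertext:
P[0]: S = E(K, 92) = D7; 0F ⊕ D7 = D8.
P[1]: S = E(K, D7) = 1A; 6B ⊕ 1A = 71.
P[2]: S = E(K, 1A) = 5F; FF ⊕ 5F = A0.
Blocks that differ from the original plaintext: P[2].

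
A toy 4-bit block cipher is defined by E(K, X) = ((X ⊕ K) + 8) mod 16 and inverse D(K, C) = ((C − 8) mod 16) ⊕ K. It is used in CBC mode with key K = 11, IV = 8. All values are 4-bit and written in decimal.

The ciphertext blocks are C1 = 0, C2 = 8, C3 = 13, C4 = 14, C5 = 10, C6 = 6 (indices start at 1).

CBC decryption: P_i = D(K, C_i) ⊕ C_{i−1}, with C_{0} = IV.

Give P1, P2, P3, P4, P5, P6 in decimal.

P1: D(K, 0) = 3; 3 ⊕ 8 = 11.
P2: D(K, 8) = 11; 11 ⊕ 0 = 11.
P3: D(K, 13) = 14; 14 ⊕ 8 = 6.
P4: D(K, 14) = 13; 13 ⊕ 13 = 0.
P5: D(K, 10) = 9; 9 ⊕ 14 = 7.
P6: D(K, 6) = 5; 5 ⊕ 10 = 15.

P1 = 11, P2 = 11, P3 = 6, P4 = 0, P5 = 7, P6 = 15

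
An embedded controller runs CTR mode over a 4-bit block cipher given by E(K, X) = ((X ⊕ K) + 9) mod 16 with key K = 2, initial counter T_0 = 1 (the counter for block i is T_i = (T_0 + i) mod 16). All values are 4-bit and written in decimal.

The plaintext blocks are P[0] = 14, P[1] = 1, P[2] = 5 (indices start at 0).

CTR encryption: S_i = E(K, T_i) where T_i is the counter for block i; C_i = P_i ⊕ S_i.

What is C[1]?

C[1] = 8

C[0]: T = 1, S = E(K, T) = 12; 14 ⊕ 12 = 2.
C[1]: T = 2, S = E(K, T) = 9; 1 ⊕ 9 = 8.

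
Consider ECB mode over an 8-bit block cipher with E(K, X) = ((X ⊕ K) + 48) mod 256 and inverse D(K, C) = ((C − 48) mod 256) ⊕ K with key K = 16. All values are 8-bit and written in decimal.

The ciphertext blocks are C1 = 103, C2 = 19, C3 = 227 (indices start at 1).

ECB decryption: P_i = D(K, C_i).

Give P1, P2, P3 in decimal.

P1 = 39, P2 = 243, P3 = 163

P1: D(K, 103) = 39.
P2: D(K, 19) = 243.
P3: D(K, 227) = 163.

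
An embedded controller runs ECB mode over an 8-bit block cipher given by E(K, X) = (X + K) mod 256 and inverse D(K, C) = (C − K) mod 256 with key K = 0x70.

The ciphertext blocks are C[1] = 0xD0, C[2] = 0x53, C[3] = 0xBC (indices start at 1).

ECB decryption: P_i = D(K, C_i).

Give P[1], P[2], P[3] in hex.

P[1]: D(K, 0xD0) = 0x60.
P[2]: D(K, 0x53) = 0xE3.
P[3]: D(K, 0xBC) = 0x4C.

P[1] = 0x60, P[2] = 0xE3, P[3] = 0x4C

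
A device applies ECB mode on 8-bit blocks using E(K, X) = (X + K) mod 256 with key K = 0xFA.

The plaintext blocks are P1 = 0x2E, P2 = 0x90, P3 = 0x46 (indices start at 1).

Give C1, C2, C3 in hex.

ECB encryption: C_i = E(K, P_i).
C1: E(K, 0x2E) = 0x28.
C2: E(K, 0x90) = 0x8A.
C3: E(K, 0x46) = 0x40.

C1 = 0x28, C2 = 0x8A, C3 = 0x40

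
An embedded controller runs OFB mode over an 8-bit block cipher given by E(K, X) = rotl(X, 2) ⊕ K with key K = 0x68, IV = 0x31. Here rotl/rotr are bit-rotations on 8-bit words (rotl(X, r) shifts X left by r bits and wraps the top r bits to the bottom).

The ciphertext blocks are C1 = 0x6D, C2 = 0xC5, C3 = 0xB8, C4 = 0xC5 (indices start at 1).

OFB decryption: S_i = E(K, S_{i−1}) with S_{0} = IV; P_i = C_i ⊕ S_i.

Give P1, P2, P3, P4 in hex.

P1: S = E(K, 0x31) = 0xAC; 0x6D ⊕ 0xAC = 0xC1.
P2: S = E(K, 0xAC) = 0xDA; 0xC5 ⊕ 0xDA = 0x1F.
P3: S = E(K, 0xDA) = 0x03; 0xB8 ⊕ 0x03 = 0xBB.
P4: S = E(K, 0x03) = 0x64; 0xC5 ⊕ 0x64 = 0xA1.

P1 = 0xC1, P2 = 0x1F, P3 = 0xBB, P4 = 0xA1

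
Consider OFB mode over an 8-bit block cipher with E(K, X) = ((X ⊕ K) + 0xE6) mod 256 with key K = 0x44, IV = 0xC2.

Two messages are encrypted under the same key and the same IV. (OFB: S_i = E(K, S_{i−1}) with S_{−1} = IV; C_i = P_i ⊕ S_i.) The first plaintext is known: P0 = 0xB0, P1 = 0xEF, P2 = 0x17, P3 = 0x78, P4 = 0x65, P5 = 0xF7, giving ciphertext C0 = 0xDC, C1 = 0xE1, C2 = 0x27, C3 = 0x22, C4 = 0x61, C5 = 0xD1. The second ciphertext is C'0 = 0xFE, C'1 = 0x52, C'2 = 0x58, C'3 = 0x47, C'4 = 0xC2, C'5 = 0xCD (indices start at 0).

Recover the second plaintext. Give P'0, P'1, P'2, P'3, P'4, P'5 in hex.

P'0 = 0x92, P'1 = 0x5C, P'2 = 0x68, P'3 = 0x1D, P'4 = 0xC6, P'5 = 0xEB

In OFB with a reused IV, both messages share the same keystream S_i, so C_i ⊕ C'_i = P_i ⊕ P'_i and thus P'_i = P_i ⊕ C_i ⊕ C'_i.
P'0: 0xB0 ⊕ 0xDC ⊕ 0xFE = 0x92.
P'1: 0xEF ⊕ 0xE1 ⊕ 0x52 = 0x5C.
P'2: 0x17 ⊕ 0x27 ⊕ 0x58 = 0x68.
P'3: 0x78 ⊕ 0x22 ⊕ 0x47 = 0x1D.
P'4: 0x65 ⊕ 0x61 ⊕ 0xC2 = 0xC6.
P'5: 0xF7 ⊕ 0xD1 ⊕ 0xCD = 0xEB.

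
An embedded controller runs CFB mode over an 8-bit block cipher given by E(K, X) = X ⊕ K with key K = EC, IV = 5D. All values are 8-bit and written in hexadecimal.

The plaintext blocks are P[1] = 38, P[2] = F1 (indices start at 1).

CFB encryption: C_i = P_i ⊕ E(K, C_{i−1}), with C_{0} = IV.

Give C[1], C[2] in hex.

C[1]: E(K, 5D) = B1; 38 ⊕ B1 = 89.
C[2]: E(K, 89) = 65; F1 ⊕ 65 = 94.

C[1] = 89, C[2] = 94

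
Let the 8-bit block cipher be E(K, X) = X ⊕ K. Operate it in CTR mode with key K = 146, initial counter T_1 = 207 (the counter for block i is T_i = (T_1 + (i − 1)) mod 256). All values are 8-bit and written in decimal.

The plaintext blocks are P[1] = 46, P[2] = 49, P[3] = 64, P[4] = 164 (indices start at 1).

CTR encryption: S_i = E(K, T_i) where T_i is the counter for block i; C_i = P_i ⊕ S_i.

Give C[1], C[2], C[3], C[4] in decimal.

C[1]: T = 207, S = E(K, T) = 93; 46 ⊕ 93 = 115.
C[2]: T = 208, S = E(K, T) = 66; 49 ⊕ 66 = 115.
C[3]: T = 209, S = E(K, T) = 67; 64 ⊕ 67 = 3.
C[4]: T = 210, S = E(K, T) = 64; 164 ⊕ 64 = 228.

C[1] = 115, C[2] = 115, C[3] = 3, C[4] = 228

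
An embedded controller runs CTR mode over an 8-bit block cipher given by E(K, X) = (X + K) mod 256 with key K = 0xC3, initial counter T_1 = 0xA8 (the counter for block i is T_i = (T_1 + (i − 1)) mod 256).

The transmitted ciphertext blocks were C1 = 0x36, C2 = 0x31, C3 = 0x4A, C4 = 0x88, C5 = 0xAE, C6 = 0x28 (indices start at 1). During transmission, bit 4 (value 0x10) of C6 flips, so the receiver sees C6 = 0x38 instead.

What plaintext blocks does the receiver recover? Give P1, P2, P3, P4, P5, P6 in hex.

CTR decryption: S_i = E(K, T_i) where T_i is the counter for block i; P_i = C_i ⊕ S_i.
Only C6 changed, to 0x38. In CTR, a change in C_i flips the same bit in P_i only; the keystream is unaffected. Decrypting the received ciphertext:
P1: T = 0xA8, S = E(K, T) = 0x6B; 0x36 ⊕ 0x6B = 0x5D.
P2: T = 0xA9, S = E(K, T) = 0x6C; 0x31 ⊕ 0x6C = 0x5D.
P3: T = 0xAA, S = E(K, T) = 0x6D; 0x4A ⊕ 0x6D = 0x27.
P4: T = 0xAB, S = E(K, T) = 0x6E; 0x88 ⊕ 0x6E = 0xE6.
P5: T = 0xAC, S = E(K, T) = 0x6F; 0xAE ⊕ 0x6F = 0xC1.
P6: T = 0xAD, S = E(K, T) = 0x70; 0x38 ⊕ 0x70 = 0x48.
Blocks that differ from the original plaintext: P6.

P1 = 0x5D, P2 = 0x5D, P3 = 0x27, P4 = 0xE6, P5 = 0xC1, P6 = 0x48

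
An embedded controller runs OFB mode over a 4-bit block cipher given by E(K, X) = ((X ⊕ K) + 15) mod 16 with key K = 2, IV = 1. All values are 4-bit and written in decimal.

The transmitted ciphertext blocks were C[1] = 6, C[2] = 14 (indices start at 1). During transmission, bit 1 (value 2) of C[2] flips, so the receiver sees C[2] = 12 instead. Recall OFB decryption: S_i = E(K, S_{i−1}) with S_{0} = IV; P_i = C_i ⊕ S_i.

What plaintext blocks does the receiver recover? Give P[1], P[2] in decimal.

Only C[2] changed, to 12. In OFB, a change in C_i flips the same bit in P_i only; the keystream is unaffected. Decrypting the received ciphertext:
P[1]: S = E(K, 1) = 2; 6 ⊕ 2 = 4.
P[2]: S = E(K, 2) = 15; 12 ⊕ 15 = 3.
Blocks that differ from the original plaintext: P[2].

P[1] = 4, P[2] = 3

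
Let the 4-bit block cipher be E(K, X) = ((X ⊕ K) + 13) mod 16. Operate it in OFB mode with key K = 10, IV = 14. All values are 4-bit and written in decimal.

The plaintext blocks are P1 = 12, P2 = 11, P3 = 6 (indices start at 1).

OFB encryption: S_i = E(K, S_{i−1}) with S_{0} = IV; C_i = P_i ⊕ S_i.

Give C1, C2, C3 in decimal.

C1 = 13, C2 = 3, C3 = 9

C1: S = E(K, 14) = 1; 12 ⊕ 1 = 13.
C2: S = E(K, 1) = 8; 11 ⊕ 8 = 3.
C3: S = E(K, 8) = 15; 6 ⊕ 15 = 9.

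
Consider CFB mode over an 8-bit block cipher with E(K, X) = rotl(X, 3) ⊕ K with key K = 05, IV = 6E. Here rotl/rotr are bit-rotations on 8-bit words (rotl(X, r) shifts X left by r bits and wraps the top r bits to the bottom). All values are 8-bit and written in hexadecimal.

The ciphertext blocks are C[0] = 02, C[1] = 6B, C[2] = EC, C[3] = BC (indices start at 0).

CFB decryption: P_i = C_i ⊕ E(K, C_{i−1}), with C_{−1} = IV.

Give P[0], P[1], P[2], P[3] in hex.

P[0]: E(K, 6E) = 76; 02 ⊕ 76 = 74.
P[1]: E(K, 02) = 15; 6B ⊕ 15 = 7E.
P[2]: E(K, 6B) = 5E; EC ⊕ 5E = B2.
P[3]: E(K, EC) = 62; BC ⊕ 62 = DE.

P[0] = 74, P[1] = 7E, P[2] = B2, P[3] = DE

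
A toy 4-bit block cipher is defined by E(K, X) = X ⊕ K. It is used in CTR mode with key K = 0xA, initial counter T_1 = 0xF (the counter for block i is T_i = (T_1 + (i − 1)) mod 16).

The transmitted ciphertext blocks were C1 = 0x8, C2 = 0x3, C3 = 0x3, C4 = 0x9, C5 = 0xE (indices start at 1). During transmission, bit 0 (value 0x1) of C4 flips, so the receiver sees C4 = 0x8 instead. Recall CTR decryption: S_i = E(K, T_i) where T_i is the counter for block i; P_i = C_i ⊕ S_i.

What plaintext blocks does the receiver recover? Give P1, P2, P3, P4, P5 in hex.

P1 = 0xD, P2 = 0x9, P3 = 0x8, P4 = 0x0, P5 = 0x7

Only C4 changed, to 0x8. In CTR, a change in C_i flips the same bit in P_i only; the keystream is unaffected. Decrypting the received ciphertext:
P1: T = 0xF, S = E(K, T) = 0x5; 0x8 ⊕ 0x5 = 0xD.
P2: T = 0x0, S = E(K, T) = 0xA; 0x3 ⊕ 0xA = 0x9.
P3: T = 0x1, S = E(K, T) = 0xB; 0x3 ⊕ 0xB = 0x8.
P4: T = 0x2, S = E(K, T) = 0x8; 0x8 ⊕ 0x8 = 0x0.
P5: T = 0x3, S = E(K, T) = 0x9; 0xE ⊕ 0x9 = 0x7.
Blocks that differ from the original plaintext: P4.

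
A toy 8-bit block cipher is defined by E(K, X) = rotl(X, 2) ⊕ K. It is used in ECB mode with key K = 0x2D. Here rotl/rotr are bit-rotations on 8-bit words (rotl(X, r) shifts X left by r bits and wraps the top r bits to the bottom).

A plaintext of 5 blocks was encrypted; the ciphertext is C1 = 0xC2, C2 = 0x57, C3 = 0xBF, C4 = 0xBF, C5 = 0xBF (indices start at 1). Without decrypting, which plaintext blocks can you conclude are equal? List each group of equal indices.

P3 = P4 = P5

ECB encrypts each block independently with the same key, so equal ciphertext blocks imply equal plaintext blocks.
C3 = C4 = C5 = 0xBF, so P3 = P4 = P5.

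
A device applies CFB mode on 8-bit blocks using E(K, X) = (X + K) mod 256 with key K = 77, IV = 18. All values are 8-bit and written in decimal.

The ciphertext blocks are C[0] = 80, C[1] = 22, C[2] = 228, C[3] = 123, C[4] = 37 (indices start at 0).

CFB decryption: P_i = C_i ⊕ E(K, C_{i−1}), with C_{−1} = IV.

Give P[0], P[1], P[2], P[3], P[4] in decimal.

P[0] = 15, P[1] = 139, P[2] = 135, P[3] = 74, P[4] = 237

P[0]: E(K, 18) = 95; 80 ⊕ 95 = 15.
P[1]: E(K, 80) = 157; 22 ⊕ 157 = 139.
P[2]: E(K, 22) = 99; 228 ⊕ 99 = 135.
P[3]: E(K, 228) = 49; 123 ⊕ 49 = 74.
P[4]: E(K, 123) = 200; 37 ⊕ 200 = 237.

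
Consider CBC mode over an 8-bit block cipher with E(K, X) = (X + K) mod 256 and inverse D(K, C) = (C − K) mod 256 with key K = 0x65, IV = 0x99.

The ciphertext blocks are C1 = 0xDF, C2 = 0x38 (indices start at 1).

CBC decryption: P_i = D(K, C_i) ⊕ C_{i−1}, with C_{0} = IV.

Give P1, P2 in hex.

P1: D(K, 0xDF) = 0x7A; 0x7A ⊕ 0x99 = 0xE3.
P2: D(K, 0x38) = 0xD3; 0xD3 ⊕ 0xDF = 0x0C.

P1 = 0xE3, P2 = 0x0C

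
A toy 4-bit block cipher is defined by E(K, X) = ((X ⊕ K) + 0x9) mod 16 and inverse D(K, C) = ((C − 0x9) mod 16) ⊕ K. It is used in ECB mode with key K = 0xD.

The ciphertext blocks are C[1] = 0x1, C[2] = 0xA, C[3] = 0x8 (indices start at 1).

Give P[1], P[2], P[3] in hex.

ECB decryption: P_i = D(K, C_i).
P[1]: D(K, 0x1) = 0x5.
P[2]: D(K, 0xA) = 0xC.
P[3]: D(K, 0x8) = 0x2.

P[1] = 0x5, P[2] = 0xC, P[3] = 0x2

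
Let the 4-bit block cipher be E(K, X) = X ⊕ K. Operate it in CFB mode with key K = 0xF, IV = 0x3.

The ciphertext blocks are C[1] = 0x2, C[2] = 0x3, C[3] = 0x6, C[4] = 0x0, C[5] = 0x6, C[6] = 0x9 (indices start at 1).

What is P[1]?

CFB decryption: P_i = C_i ⊕ E(K, C_{i−1}), with C_{0} = IV.
P[1]: E(K, 0x3) = 0xC; 0x2 ⊕ 0xC = 0xE.

P[1] = 0xE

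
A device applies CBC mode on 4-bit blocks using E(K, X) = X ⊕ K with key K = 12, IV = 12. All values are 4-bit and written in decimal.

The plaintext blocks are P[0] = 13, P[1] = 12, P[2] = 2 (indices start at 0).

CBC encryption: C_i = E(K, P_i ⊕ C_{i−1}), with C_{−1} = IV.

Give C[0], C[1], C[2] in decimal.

C[0] = 13, C[1] = 13, C[2] = 3

C[0]: P[0] ⊕ 12 = 1; E(K, 1) = 13.
C[1]: P[1] ⊕ 13 = 1; E(K, 1) = 13.
C[2]: P[2] ⊕ 13 = 15; E(K, 15) = 3.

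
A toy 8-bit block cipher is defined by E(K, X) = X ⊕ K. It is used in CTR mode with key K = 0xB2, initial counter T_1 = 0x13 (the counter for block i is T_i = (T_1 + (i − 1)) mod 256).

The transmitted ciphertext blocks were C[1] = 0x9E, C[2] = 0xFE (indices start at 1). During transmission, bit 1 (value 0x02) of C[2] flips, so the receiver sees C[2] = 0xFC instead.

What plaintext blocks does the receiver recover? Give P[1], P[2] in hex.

P[1] = 0x3F, P[2] = 0x5A

CTR decryption: S_i = E(K, T_i) where T_i is the counter for block i; P_i = C_i ⊕ S_i.
Only C[2] changed, to 0xFC. In CTR, a change in C_i flips the same bit in P_i only; the keystream is unaffected. Decrypting the received ciphertext:
P[1]: T = 0x13, S = E(K, T) = 0xA1; 0x9E ⊕ 0xA1 = 0x3F.
P[2]: T = 0x14, S = E(K, T) = 0xA6; 0xFC ⊕ 0xA6 = 0x5A.
Blocks that differ from the original plaintext: P[2].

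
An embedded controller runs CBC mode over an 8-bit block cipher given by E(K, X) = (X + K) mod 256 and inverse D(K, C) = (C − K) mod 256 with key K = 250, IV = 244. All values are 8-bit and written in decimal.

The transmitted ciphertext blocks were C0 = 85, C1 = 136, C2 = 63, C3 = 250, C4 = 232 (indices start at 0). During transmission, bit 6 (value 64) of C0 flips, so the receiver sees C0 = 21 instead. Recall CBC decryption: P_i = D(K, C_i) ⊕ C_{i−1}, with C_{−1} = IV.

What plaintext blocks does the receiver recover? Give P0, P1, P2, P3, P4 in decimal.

Only C0 changed, to 21. In CBC, a change in C_i garbles P_i and flips the same bit in P_{i+1}. Decrypting the received ciphertext:
P0: D(K, 21) = 27; 27 ⊕ 244 = 239.
P1: D(K, 136) = 142; 142 ⊕ 21 = 155.
P2: D(K, 63) = 69; 69 ⊕ 136 = 205.
P3: D(K, 250) = 0; 0 ⊕ 63 = 63.
P4: D(K, 232) = 238; 238 ⊕ 250 = 20.
Blocks that differ from the original plaintext: P0, P1.

P0 = 239, P1 = 155, P2 = 205, P3 = 63, P4 = 20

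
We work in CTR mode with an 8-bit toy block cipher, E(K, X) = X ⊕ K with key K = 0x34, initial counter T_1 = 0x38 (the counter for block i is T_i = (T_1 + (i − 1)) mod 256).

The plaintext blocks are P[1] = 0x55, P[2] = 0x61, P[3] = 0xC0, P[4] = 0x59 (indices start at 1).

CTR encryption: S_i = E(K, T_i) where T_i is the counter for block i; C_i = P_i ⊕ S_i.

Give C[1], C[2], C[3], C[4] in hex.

C[1]: T = 0x38, S = E(K, T) = 0x0C; 0x55 ⊕ 0x0C = 0x59.
C[2]: T = 0x39, S = E(K, T) = 0x0D; 0x61 ⊕ 0x0D = 0x6C.
C[3]: T = 0x3A, S = E(K, T) = 0x0E; 0xC0 ⊕ 0x0E = 0xCE.
C[4]: T = 0x3B, S = E(K, T) = 0x0F; 0x59 ⊕ 0x0F = 0x56.

C[1] = 0x59, C[2] = 0x6C, C[3] = 0xCE, C[4] = 0x56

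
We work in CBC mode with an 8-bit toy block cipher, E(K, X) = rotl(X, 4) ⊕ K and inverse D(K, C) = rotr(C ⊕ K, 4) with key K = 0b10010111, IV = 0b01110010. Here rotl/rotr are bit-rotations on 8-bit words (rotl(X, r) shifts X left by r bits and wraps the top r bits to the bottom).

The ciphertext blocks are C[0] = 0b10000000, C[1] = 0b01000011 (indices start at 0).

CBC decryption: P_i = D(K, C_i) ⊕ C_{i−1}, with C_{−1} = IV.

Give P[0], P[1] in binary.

P[0] = 0b00000011, P[1] = 0b11001101

P[0]: D(K, 0b10000000) = 0b01110001; 0b01110001 ⊕ 0b01110010 = 0b00000011.
P[1]: D(K, 0b01000011) = 0b01001101; 0b01001101 ⊕ 0b10000000 = 0b11001101.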